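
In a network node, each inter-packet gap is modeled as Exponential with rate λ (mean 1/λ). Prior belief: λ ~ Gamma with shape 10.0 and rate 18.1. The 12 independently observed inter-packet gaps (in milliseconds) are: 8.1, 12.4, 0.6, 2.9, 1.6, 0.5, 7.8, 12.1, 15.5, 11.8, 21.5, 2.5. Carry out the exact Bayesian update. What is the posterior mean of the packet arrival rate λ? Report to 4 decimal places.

With a Gamma(shape α, rate β) prior on the exponential rate λ, the posterior after n observations with total T = Σxᵢ is Gamma(α+n, β+T).
Sum of observations T = 97.3 milliseconds; n = 12.
Posterior: Gamma(10.0+12, 18.1+97.3) = Gamma(22.0, 115.4).
Posterior mean of λ = α/β = 22.0/115.4 = 0.1906.

0.1906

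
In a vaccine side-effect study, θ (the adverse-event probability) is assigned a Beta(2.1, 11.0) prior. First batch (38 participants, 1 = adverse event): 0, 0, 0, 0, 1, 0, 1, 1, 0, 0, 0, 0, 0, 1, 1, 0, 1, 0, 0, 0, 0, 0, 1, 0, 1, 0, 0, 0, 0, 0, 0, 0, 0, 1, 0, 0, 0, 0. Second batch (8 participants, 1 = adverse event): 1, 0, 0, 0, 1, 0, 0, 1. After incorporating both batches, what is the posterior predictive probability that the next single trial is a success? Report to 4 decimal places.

0.2386

The Beta prior is conjugate to a Binomial/Bernoulli likelihood; the update adds successes to α and failures to β.
After batch 1: Beta(2.1+9, 11.0+29) = Beta(11.1, 40.0).
After batch 2: Beta(11.1+3, 40.0+5) = Beta(14.1, 45.0).
For a single future Bernoulli trial, P(success | data) = α/(α+β) = 0.2386.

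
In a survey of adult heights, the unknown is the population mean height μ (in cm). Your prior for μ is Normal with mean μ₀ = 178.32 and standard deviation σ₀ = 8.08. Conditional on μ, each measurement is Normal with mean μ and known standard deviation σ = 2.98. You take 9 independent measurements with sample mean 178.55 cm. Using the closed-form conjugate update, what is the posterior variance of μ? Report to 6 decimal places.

For Normal data with known variance σ², a Normal(μ₀, σ₀²) prior on μ is conjugate. Posterior precision = 1/σ₀² + n/σ²; posterior mean is the precision-weighted average of μ₀ and x̄.
σ₀² = 8.08² = 65.2864, σ² = 2.98² = 8.8804; σ² + n·σ₀² = 8.8804 + 9·65.2864 = 596.458.
Posterior precision = 1/σ₀² + n/σ² = 1/65.2864 + 9/8.8804 = (σ² + n·σ₀²)/(σ₀²σ²) = 596.458/(65.2864·8.8804); posterior variance σₙ² = σ₀²σ²/(σ² + n·σ₀²) = 65.2864·8.8804/596.458 = 0.972020.

0.972020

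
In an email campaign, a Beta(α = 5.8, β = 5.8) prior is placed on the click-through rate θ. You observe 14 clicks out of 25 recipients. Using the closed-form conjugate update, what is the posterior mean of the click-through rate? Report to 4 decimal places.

The Beta prior is conjugate to a Binomial/Bernoulli likelihood; the update adds successes to α and failures to β.
Posterior: Beta(α+k, β+n−k) = Beta(5.8+14, 5.8+11) = Beta(19.8, 16.8).
Posterior mean = α/(α+β) = 19.8/36.6 = 0.5410.

0.5410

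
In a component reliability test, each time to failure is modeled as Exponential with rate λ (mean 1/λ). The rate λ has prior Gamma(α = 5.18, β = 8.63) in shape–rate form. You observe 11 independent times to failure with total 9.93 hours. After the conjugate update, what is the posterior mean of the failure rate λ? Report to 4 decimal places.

With a Gamma(shape α, rate β) prior on the exponential rate λ, the posterior after n observations with total T = Σxᵢ is Gamma(α+n, β+T).
Posterior: Gamma(5.18+11, 8.63+9.93) = Gamma(16.18, 18.56).
Posterior mean of λ = α/β = 16.18/18.56 = 0.8718.

0.8718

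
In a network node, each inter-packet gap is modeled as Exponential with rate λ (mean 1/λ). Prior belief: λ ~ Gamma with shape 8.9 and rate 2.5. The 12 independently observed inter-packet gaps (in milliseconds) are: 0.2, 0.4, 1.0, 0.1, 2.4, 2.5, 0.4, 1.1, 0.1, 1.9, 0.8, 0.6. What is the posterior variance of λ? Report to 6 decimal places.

With a Gamma(shape α, rate β) prior on the exponential rate λ, the posterior after n observations with total T = Σxᵢ is Gamma(α+n, β+T).
Sum of observations T = 11.5 milliseconds; n = 12.
Posterior: Gamma(8.9+12, 2.5+11.5) = Gamma(20.9, 14.0).
Var = α/β² = 0.106633.

0.106633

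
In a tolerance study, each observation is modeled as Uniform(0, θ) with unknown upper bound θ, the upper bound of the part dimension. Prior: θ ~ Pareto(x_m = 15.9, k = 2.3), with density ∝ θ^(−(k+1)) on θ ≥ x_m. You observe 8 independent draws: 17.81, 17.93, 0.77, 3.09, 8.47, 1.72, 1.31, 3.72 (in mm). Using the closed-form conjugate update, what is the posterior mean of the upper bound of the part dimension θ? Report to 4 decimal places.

19.8580

A Pareto(scale x_m, shape k) prior on the upper bound θ of Uniform(0, θ) is conjugate: posterior is Pareto(max(x_m, max xᵢ), k + n).
Sample maximum = 17.93; prior scale x_m = 15.9 → posterior scale = max = 17.93.
Posterior shape = 2.3 + 8 = 10.3.
E[θ|data] = k·x_m/(k−1) = 10.3·17.93/9.3 = 19.8580.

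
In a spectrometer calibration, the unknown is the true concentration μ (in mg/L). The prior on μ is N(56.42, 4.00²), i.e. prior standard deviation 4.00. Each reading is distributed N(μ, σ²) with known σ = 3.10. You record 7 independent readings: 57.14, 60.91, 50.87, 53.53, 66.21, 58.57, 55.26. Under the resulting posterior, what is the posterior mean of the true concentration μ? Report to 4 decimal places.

For Normal data with known variance σ², a Normal(μ₀, σ₀²) prior on μ is conjugate. Posterior precision = 1/σ₀² + n/σ²; posterior mean is the precision-weighted average of μ₀ and x̄.
Σxᵢ = 57.14 + 60.91 + 50.87 + 53.53 + 66.21 + 58.57 + 55.26 = 402.49, so n·x̄ = 402.49.
σ₀² = 4.00² = 16, σ² = 3.10² = 9.61; σ² + n·σ₀² = 9.61 + 7·16 = 121.61.
Posterior mean = (μ₀/σ₀² + n·x̄/σ²)/(1/σ₀² + n/σ²) = (σ²·μ₀ + σ₀²·n·x̄)/(σ² + n·σ₀²) = (9.61·56.42 + 16·402.49)/121.61 = 6982.0362/121.61 = 57.4133.

57.4133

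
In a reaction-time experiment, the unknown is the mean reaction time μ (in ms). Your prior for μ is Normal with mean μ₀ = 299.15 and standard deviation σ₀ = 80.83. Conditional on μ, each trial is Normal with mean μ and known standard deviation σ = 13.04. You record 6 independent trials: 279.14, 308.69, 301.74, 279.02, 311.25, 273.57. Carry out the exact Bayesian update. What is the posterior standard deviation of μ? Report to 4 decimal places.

5.3120

For Normal data with known variance σ², a Normal(μ₀, σ₀²) prior on μ is conjugate. Posterior precision = 1/σ₀² + n/σ²; posterior mean is the precision-weighted average of μ₀ and x̄.
σ₀² = 80.83² = 6533.4889, σ² = 13.04² = 170.0416; σ² + n·σ₀² = 170.0416 + 6·6533.4889 = 39370.975.
Posterior precision = 1/σ₀² + n/σ² = 1/6533.4889 + 6/170.0416 = (σ² + n·σ₀²)/(σ₀²σ²) = 39370.975/(6533.4889·170.0416); posterior variance σₙ² = σ₀²σ²/(σ² + n·σ₀²) = 6533.4889·170.0416/39370.975 = 28.217866.
Posterior SD = √σₙ² = √(6533.4889·170.0416/39370.975) = 5.3120.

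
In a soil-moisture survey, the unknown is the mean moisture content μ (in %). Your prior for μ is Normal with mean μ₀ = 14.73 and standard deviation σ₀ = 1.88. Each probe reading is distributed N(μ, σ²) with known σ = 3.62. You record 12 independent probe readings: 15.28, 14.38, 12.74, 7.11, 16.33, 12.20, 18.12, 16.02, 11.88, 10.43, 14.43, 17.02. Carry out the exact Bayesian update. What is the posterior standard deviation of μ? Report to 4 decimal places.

0.9134

For Normal data with known variance σ², a Normal(μ₀, σ₀²) prior on μ is conjugate. Posterior precision = 1/σ₀² + n/σ²; posterior mean is the precision-weighted average of μ₀ and x̄.
σ₀² = 1.88² = 3.5344, σ² = 3.62² = 13.1044; σ² + n·σ₀² = 13.1044 + 12·3.5344 = 55.5172.
Posterior precision = 1/σ₀² + n/σ² = 1/3.5344 + 12/13.1044 = (σ² + n·σ₀²)/(σ₀²σ²) = 55.5172/(3.5344·13.1044); posterior variance σₙ² = σ₀²σ²/(σ² + n·σ₀²) = 3.5344·13.1044/55.5172 = 0.834267.
Posterior SD = √σₙ² = √(3.5344·13.1044/55.5172) = 0.9134.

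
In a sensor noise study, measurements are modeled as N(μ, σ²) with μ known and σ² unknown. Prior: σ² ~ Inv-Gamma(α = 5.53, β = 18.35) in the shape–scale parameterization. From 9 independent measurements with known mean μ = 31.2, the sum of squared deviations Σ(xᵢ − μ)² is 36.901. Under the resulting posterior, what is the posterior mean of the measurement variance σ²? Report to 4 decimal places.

With known mean μ and an Inverse-Gamma(α, β) prior on σ², the Normal likelihood is conjugate: posterior is Inv-Gamma(α + n/2, β + Σ(xᵢ−μ)²/2).
Posterior: Inv-Gamma(5.53 + 9/2, 18.35 + 36.901/2) = Inv-Gamma(10.03, 36.8005).
E[σ²|data] = β/(α−1) = 36.8005/9.03 = 4.0754.

4.0754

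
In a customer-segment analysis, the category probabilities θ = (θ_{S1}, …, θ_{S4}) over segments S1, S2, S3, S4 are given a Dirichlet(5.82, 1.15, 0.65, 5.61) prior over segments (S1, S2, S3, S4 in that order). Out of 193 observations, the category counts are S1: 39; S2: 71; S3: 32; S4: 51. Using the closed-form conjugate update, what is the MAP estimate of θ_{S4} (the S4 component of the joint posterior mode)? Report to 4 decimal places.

0.2750

The Dirichlet prior is conjugate to the Multinomial likelihood: each posterior αⱼ = prior αⱼ + observed count nⱼ.
Posterior concentration: (44.82, 72.15, 32.65, 56.61), total = 206.23.
Joint mode component: (α_{S4}−1)/(Σα−K) = 55.61/202.23 = 0.2750.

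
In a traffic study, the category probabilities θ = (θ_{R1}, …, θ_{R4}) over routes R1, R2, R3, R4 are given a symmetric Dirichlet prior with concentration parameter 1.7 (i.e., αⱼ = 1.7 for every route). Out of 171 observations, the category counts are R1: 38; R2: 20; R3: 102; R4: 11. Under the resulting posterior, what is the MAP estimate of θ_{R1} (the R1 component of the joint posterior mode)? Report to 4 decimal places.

The Dirichlet prior is conjugate to the Multinomial likelihood: each posterior αⱼ = prior αⱼ + observed count nⱼ.
Posterior concentration: (39.7, 21.7, 103.7, 12.7), total = 177.8.
Joint mode component: (α_{R1}−1)/(Σα−K) = 38.7/173.8 = 0.2227.

0.2227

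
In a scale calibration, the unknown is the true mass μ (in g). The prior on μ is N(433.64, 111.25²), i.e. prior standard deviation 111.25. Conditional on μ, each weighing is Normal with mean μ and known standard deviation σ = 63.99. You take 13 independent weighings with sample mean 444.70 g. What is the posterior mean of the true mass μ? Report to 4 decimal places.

444.4255

For Normal data with known variance σ², a Normal(μ₀, σ₀²) prior on μ is conjugate. Posterior precision = 1/σ₀² + n/σ²; posterior mean is the precision-weighted average of μ₀ and x̄.
n·x̄ = 13·444.70 = 5781.1.
σ₀² = 111.25² = 12376.5625, σ² = 63.99² = 4094.7201; σ² + n·σ₀² = 4094.7201 + 13·12376.5625 = 164990.0326.
Posterior mean = (μ₀/σ₀² + n·x̄/σ²)/(1/σ₀² + n/σ²) = (σ²·μ₀ + σ₀²·n·x̄)/(σ² + n·σ₀²) = (4094.7201·433.64 + 12376.5625·5781.1)/164990.0326 = 73325779.892914/164990.0326 = 444.4255.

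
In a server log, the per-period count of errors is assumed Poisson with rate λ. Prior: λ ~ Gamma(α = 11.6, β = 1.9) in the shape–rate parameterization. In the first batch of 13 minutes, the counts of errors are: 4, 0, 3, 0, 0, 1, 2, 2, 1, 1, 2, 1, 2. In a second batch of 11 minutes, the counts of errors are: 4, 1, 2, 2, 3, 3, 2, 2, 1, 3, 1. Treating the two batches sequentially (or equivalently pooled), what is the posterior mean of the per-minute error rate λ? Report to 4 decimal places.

2.1081

With a Gamma(shape α, rate β) prior, the Poisson likelihood is conjugate: the posterior is Gamma(α + ΣXᵢ, β + n).
Batch 1: sum of counts S = 19 over n = 13 minutes.
After batch 1: Gamma(α+S, β+n) = Gamma(11.6+19, 1.9+13) = Gamma(30.6, 14.9).
Batch 2: sum of counts S = 24 over n = 11 minutes.
After batch 2: Gamma(α+S, β+n) = Gamma(30.6+24, 14.9+11) = Gamma(54.6, 25.9).
Posterior mean = α/β = 54.6/25.9 = 2.1081.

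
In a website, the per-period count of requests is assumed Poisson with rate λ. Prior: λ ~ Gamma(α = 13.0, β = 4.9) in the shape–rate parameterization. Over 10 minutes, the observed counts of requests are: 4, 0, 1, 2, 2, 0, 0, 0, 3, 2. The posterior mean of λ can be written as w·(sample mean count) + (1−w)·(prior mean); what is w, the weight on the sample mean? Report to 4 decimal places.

0.6711

With a Gamma(shape α, rate β) prior, the Poisson likelihood is conjugate: the posterior is Gamma(α + ΣXᵢ, β + n).
Posterior mean = (α₀+S)/(β₀+n) = [n/(β₀+n)]·(S/n) + [β₀/(β₀+n)]·(α₀/β₀), so only n and β₀ enter the weight.
Weight on data w = n/(β₀+n) = 10/(4.9+10) = 10/14.9 = 0.6711.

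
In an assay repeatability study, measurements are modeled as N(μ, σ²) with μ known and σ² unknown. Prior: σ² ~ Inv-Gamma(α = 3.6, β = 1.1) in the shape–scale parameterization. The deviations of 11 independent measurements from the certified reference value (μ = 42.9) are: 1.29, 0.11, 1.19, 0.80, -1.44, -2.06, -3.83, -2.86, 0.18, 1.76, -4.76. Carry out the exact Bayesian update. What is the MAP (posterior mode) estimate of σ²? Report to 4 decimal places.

3.0141

With known mean μ and an Inverse-Gamma(α, β) prior on σ², the Normal likelihood is conjugate: posterior is Inv-Gamma(α + n/2, β + Σ(xᵢ−μ)²/2).
Σ(xᵢ−μ)² = (1.29)² + (0.11)² + (1.19)² + (0.80)² + (-1.44)² + (-2.06)² + (-3.83)² + (-2.86)² + (0.18)² + (1.76)² + (-4.76)² = 58.6856.
Posterior: Inv-Gamma(3.6 + 11/2, 1.1 + 58.6856/2) = Inv-Gamma(9.10, 30.44280).
Mode = β/(α+1) = 30.44280/10.10 = 3.0141.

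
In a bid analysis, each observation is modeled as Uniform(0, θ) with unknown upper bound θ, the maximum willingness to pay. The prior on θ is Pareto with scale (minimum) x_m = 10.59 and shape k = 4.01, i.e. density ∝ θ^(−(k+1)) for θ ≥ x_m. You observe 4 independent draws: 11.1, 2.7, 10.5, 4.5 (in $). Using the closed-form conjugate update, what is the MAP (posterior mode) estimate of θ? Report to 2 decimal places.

A Pareto(scale x_m, shape k) prior on the upper bound θ of Uniform(0, θ) is conjugate: posterior is Pareto(max(x_m, max xᵢ), k + n).
Sample maximum = 11.1; prior scale x_m = 10.59 → posterior scale = max = 11.10.
Posterior shape = 4.01 + 4 = 8.01.
The Pareto density is decreasing on [x_m, ∞), so the mode is x_m = 11.10.

11.10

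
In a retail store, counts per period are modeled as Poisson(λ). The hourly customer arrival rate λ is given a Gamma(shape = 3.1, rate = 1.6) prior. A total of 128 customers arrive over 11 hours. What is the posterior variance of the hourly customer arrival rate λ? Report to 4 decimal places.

With a Gamma(shape α, rate β) prior, the Poisson likelihood is conjugate: the posterior is Gamma(α + ΣXᵢ, β + n).
Posterior: Gamma(α+S, β+n) = Gamma(3.1+128, 1.6+11) = Gamma(131.1, 12.6).
Var = α/β² = 131.1/12.6² = 0.8258.

0.8258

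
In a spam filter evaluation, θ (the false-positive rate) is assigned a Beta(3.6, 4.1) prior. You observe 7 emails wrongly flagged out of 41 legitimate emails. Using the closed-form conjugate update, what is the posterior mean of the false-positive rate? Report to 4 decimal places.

The Beta prior is conjugate to a Binomial/Bernoulli likelihood; the update adds successes to α and failures to β.
Posterior: Beta(α+k, β+n−k) = Beta(3.6+7, 4.1+34) = Beta(10.6, 38.1).
Posterior mean = α/(α+β) = 10.6/48.7 = 0.2177.

0.2177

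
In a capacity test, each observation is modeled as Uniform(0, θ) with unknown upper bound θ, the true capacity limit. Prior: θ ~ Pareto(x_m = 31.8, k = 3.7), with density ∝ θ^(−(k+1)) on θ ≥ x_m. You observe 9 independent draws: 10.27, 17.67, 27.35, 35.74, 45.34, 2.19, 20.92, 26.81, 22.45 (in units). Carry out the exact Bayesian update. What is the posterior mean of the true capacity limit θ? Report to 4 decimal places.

49.2152

A Pareto(scale x_m, shape k) prior on the upper bound θ of Uniform(0, θ) is conjugate: posterior is Pareto(max(x_m, max xᵢ), k + n).
Sample maximum = 45.34; prior scale x_m = 31.8 → posterior scale = max = 45.34.
Posterior shape = 3.7 + 9 = 12.7.
E[θ|data] = k·x_m/(k−1) = 12.7·45.34/11.7 = 49.2152.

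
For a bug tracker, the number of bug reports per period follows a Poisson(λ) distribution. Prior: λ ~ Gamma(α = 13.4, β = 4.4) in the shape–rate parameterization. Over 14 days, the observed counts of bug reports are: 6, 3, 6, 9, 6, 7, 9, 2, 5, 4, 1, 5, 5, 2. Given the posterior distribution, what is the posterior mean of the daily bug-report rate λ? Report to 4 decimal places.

With a Gamma(shape α, rate β) prior, the Poisson likelihood is conjugate: the posterior is Gamma(α + ΣXᵢ, β + n).
Sum of counts S = 70 over n = 14 days.
Posterior: Gamma(α+S, β+n) = Gamma(13.4+70, 4.4+14) = Gamma(83.4, 18.4).
Posterior mean = α/β = 83.4/18.4 = 4.5326.

4.5326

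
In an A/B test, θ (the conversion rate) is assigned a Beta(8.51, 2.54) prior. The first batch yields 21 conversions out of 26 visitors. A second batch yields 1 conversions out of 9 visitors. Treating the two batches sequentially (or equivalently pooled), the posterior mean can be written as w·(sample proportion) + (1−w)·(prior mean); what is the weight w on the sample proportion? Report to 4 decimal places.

0.7600

The Beta prior is conjugate to a Binomial/Bernoulli likelihood; the update adds successes to α and failures to β.
Total number of visitors: n = 26 + 9 = 35.
Posterior mean = (α₀+k)/(α₀+β₀+n) = [n/(α₀+β₀+n)]·(k/n) + [(α₀+β₀)/(α₀+β₀+n)]·α₀/(α₀+β₀), so only n and the prior enter the weight.
The weight on the data is w = n/(α₀+β₀+n) = 35/(8.51+2.54+35) = 35/46.05 = 0.7600.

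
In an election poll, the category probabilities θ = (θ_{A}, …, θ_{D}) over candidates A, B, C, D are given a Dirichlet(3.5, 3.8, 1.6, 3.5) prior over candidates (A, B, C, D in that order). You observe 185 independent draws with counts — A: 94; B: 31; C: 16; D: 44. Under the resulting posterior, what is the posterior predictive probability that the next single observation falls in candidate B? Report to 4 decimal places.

The Dirichlet prior is conjugate to the Multinomial likelihood: each posterior αⱼ = prior αⱼ + observed count nⱼ.
Posterior concentration: (97.5, 34.8, 17.6, 47.5), total = 197.4.
P(next = B | data) = α_{B}/Σα = 0.1763.

0.1763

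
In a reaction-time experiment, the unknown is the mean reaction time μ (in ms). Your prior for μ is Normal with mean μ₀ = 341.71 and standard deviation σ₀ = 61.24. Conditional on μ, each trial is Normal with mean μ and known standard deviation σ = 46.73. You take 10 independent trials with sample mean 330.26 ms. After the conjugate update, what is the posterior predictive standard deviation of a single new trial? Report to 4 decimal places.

For Normal data with known variance σ², a Normal(μ₀, σ₀²) prior on μ is conjugate. Posterior precision = 1/σ₀² + n/σ²; posterior mean is the precision-weighted average of μ₀ and x̄.
σ₀² = 61.24² = 3750.3376, σ² = 46.73² = 2183.6929; σ² + n·σ₀² = 2183.6929 + 10·3750.3376 = 39687.0689.
Posterior precision = 1/σ₀² + n/σ² = 1/3750.3376 + 10/2183.6929 = (σ² + n·σ₀²)/(σ₀²σ²) = 39687.0689/(3750.3376·2183.6929); posterior variance σₙ² = σ₀²σ²/(σ² + n·σ₀²) = 3750.3376·2183.6929/39687.0689 = 206.354004.
Predictive variance for one new observation = σₙ² + σ² = 3750.3376·2183.6929/39687.0689 + 2183.6929 = σ²·(σ₀² + 39687.0689)/39687.0689 = 2183.6929·43437.4065/39687.0689 = 2390.046904; SD = √(2183.6929·43437.4065/39687.0689) = 48.8881.

48.8881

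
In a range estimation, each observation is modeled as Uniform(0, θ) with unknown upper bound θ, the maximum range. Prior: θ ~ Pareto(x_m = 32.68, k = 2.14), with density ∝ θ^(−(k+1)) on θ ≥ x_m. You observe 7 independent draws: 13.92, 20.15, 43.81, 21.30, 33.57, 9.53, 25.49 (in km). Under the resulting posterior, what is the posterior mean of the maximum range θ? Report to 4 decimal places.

A Pareto(scale x_m, shape k) prior on the upper bound θ of Uniform(0, θ) is conjugate: posterior is Pareto(max(x_m, max xᵢ), k + n).
Sample maximum = 43.81; prior scale x_m = 32.68 → posterior scale = max = 43.81.
Posterior shape = 2.14 + 7 = 9.14.
E[θ|data] = k·x_m/(k−1) = 9.14·43.81/8.14 = 49.1921.

49.1921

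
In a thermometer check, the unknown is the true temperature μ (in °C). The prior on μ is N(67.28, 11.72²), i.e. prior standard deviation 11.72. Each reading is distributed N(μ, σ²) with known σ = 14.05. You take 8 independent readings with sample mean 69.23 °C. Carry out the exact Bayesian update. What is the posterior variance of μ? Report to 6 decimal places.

20.917631

For Normal data with known variance σ², a Normal(μ₀, σ₀²) prior on μ is conjugate. Posterior precision = 1/σ₀² + n/σ²; posterior mean is the precision-weighted average of μ₀ and x̄.
σ₀² = 11.72² = 137.3584, σ² = 14.05² = 197.4025; σ² + n·σ₀² = 197.4025 + 8·137.3584 = 1296.2697.
Posterior precision = 1/σ₀² + n/σ² = 1/137.3584 + 8/197.4025 = (σ² + n·σ₀²)/(σ₀²σ²) = 1296.2697/(137.3584·197.4025); posterior variance σₙ² = σ₀²σ²/(σ² + n·σ₀²) = 137.3584·197.4025/1296.2697 = 20.917631.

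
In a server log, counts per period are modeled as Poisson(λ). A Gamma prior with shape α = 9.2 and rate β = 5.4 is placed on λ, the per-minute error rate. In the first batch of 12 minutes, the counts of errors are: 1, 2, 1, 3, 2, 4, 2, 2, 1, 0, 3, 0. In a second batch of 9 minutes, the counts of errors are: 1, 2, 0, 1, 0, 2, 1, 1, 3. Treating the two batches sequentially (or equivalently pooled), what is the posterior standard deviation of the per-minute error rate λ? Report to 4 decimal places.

With a Gamma(shape α, rate β) prior, the Poisson likelihood is conjugate: the posterior is Gamma(α + ΣXᵢ, β + n).
Batch 1: sum of counts S = 21 over n = 12 minutes.
After batch 1: Gamma(α+S, β+n) = Gamma(9.2+21, 5.4+12) = Gamma(30.2, 17.4).
Batch 2: sum of counts S = 11 over n = 9 minutes.
After batch 2: Gamma(α+S, β+n) = Gamma(30.2+11, 17.4+9) = Gamma(41.2, 26.4).
SD = √α/β = √41.2/26.4 = 0.2431.

0.2431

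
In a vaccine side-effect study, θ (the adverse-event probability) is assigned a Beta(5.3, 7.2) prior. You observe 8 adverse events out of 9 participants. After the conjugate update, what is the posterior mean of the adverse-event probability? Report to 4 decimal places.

0.6186

The Beta prior is conjugate to a Binomial/Bernoulli likelihood; the update adds successes to α and failures to β.
Posterior: Beta(α+k, β+n−k) = Beta(5.3+8, 7.2+1) = Beta(13.3, 8.2).
Posterior mean = α/(α+β) = 13.3/21.5 = 0.6186.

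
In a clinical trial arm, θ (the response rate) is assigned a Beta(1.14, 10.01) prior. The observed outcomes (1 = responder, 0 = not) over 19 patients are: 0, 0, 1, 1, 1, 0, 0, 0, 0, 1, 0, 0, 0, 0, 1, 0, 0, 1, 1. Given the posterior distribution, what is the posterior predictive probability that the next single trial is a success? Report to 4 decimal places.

0.2700

The Beta prior is conjugate to a Binomial/Bernoulli likelihood; the update adds successes to α and failures to β.
Posterior: Beta(α+k, β+n−k) = Beta(1.14+7, 10.01+12) = Beta(8.14, 22.01).
For a single future Bernoulli trial, P(success | data) = α/(α+β) = 0.2700.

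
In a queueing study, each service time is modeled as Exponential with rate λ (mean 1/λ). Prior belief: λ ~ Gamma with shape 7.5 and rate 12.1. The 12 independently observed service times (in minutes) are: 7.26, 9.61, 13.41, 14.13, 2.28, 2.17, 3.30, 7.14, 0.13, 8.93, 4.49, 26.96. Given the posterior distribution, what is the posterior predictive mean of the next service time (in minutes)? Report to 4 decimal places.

With a Gamma(shape α, rate β) prior on the exponential rate λ, the posterior after n observations with total T = Σxᵢ is Gamma(α+n, β+T).
Sum of observations T = 99.81 minutes; n = 12.
Posterior: Gamma(7.5+12, 12.1+99.81) = Gamma(19.5, 111.91).
The predictive distribution for the next observation is Lomax; its mean is β/(α−1) = 111.91/18.5 = 6.0492.

6.0492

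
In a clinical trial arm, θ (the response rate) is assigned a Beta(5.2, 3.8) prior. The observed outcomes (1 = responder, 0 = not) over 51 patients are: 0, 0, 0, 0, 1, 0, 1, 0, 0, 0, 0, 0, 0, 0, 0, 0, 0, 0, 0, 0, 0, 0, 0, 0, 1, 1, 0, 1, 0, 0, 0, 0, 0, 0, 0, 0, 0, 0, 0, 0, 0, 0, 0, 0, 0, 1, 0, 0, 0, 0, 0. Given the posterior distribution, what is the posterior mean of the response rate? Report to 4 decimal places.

The Beta prior is conjugate to a Binomial/Bernoulli likelihood; the update adds successes to α and failures to β.
Posterior: Beta(α+k, β+n−k) = Beta(5.2+6, 3.8+45) = Beta(11.2, 48.8).
Posterior mean = α/(α+β) = 11.2/60.0 = 0.1867.

0.1867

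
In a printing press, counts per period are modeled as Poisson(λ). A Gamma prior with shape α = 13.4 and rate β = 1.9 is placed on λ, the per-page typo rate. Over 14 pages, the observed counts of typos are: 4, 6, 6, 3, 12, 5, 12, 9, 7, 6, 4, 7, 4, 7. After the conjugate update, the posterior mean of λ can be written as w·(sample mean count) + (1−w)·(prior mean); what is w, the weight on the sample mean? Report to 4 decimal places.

With a Gamma(shape α, rate β) prior, the Poisson likelihood is conjugate: the posterior is Gamma(α + ΣXᵢ, β + n).
Posterior mean = (α₀+S)/(β₀+n) = [n/(β₀+n)]·(S/n) + [β₀/(β₀+n)]·(α₀/β₀), so only n and β₀ enter the weight.
Weight on data w = n/(β₀+n) = 14/(1.9+14) = 14/15.9 = 0.8805.

0.8805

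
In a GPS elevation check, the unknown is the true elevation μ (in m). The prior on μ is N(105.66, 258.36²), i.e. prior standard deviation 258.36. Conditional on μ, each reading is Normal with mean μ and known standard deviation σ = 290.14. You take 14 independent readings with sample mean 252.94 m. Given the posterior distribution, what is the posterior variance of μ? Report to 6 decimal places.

For Normal data with known variance σ², a Normal(μ₀, σ₀²) prior on μ is conjugate. Posterior precision = 1/σ₀² + n/σ²; posterior mean is the precision-weighted average of μ₀ and x̄.
σ₀² = 258.36² = 66749.8896, σ² = 290.14² = 84181.2196; σ² + n·σ₀² = 84181.2196 + 14·66749.8896 = 1018679.674.
Posterior precision = 1/σ₀² + n/σ² = 1/66749.8896 + 14/84181.2196 = (σ² + n·σ₀²)/(σ₀²σ²) = 1018679.674/(66749.8896·84181.2196); posterior variance σₙ² = σ₀²σ²/(σ² + n·σ₀²) = 66749.8896·84181.2196/1018679.674 = 5516.049115.

5516.049115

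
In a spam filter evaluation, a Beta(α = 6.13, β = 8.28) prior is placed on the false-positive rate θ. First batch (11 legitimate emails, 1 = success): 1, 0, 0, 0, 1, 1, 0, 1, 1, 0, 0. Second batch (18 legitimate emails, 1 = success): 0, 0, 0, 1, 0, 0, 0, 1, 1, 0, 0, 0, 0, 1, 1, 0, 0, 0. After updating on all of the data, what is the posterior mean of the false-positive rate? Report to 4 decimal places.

0.3716

The Beta prior is conjugate to a Binomial/Bernoulli likelihood; the update adds successes to α and failures to β.
After batch 1: Beta(6.13+5, 8.28+6) = Beta(11.13, 14.28).
After batch 2: Beta(11.13+5, 14.28+13) = Beta(16.13, 27.28).
Posterior mean = α/(α+β) = 16.13/43.41 = 0.3716.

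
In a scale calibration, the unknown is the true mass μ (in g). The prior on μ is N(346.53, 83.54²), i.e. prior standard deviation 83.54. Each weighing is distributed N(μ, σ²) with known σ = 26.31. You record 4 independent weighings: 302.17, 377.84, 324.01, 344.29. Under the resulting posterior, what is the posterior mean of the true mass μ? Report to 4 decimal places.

For Normal data with known variance σ², a Normal(μ₀, σ₀²) prior on μ is conjugate. Posterior precision = 1/σ₀² + n/σ²; posterior mean is the precision-weighted average of μ₀ and x̄.
Σxᵢ = 302.17 + 377.84 + 324.01 + 344.29 = 1348.31, so n·x̄ = 1348.31.
σ₀² = 83.54² = 6978.9316, σ² = 26.31² = 692.2161; σ² + n·σ₀² = 692.2161 + 4·6978.9316 = 28607.9425.
Posterior mean = (μ₀/σ₀² + n·x̄/σ²)/(1/σ₀² + n/σ²) = (σ²·μ₀ + σ₀²·n·x̄)/(σ² + n·σ₀²) = (692.2161·346.53 + 6978.9316·1348.31)/28607.9425 = 9649636.910729/28607.9425 = 337.3062.

337.3062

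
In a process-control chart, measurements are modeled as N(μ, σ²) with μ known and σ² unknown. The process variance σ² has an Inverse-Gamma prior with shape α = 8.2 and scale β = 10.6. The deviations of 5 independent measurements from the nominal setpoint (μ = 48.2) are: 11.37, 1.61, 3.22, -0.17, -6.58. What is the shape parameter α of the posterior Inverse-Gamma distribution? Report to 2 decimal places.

With known mean μ and an Inverse-Gamma(α, β) prior on σ², the Normal likelihood is conjugate: posterior is Inv-Gamma(α + n/2, β + Σ(xᵢ−μ)²/2).
Σ(xᵢ−μ)² = (11.37)² + (1.61)² + (3.22)² + (-0.17)² + (-6.58)² = 185.5627.
Posterior: Inv-Gamma(8.2 + 5/2, 10.6 + 185.5627/2) = Inv-Gamma(10.70, 103.38135).
Posterior α = 10.70.

10.70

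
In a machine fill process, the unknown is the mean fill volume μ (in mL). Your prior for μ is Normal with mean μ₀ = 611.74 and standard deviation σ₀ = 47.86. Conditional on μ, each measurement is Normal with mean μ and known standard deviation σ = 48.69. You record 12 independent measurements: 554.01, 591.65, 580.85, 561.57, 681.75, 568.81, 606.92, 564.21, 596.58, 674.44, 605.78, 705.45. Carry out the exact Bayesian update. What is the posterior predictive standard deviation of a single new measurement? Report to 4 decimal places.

50.5232

For Normal data with known variance σ², a Normal(μ₀, σ₀²) prior on μ is conjugate. Posterior precision = 1/σ₀² + n/σ²; posterior mean is the precision-weighted average of μ₀ and x̄.
σ₀² = 47.86² = 2290.5796, σ² = 48.69² = 2370.7161; σ² + n·σ₀² = 2370.7161 + 12·2290.5796 = 29857.6713.
Posterior precision = 1/σ₀² + n/σ² = 1/2290.5796 + 12/2370.7161 = (σ² + n·σ₀²)/(σ₀²σ²) = 29857.6713/(2290.5796·2370.7161); posterior variance σₙ² = σ₀²σ²/(σ² + n·σ₀²) = 2290.5796·2370.7161/29857.6713 = 181.873324.
Predictive variance for one new observation = σₙ² + σ² = 2290.5796·2370.7161/29857.6713 + 2370.7161 = σ²·(σ₀² + 29857.6713)/29857.6713 = 2370.7161·32148.2509/29857.6713 = 2552.589424; SD = √(2370.7161·32148.2509/29857.6713) = 50.5232.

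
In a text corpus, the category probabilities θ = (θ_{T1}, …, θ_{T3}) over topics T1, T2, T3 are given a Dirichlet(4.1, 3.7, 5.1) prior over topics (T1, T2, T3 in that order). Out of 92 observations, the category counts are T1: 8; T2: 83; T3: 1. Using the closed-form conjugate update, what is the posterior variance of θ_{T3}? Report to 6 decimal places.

0.000517

The Dirichlet prior is conjugate to the Multinomial likelihood: each posterior αⱼ = prior αⱼ + observed count nⱼ.
Posterior concentration: (12.1, 86.7, 6.1), total = 104.9.
Var[θ_j] = α_j(Σα−α_j)/((Σα)²(Σα+1)) = 6.1·98.8/(104.9²·105.9) = 0.000517.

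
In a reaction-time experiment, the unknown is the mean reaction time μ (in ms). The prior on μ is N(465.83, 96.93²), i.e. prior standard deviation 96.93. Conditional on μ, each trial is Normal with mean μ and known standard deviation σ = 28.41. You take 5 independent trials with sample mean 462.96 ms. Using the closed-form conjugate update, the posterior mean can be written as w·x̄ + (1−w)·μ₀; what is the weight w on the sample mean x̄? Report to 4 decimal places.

0.9831

For Normal data with known variance σ², a Normal(μ₀, σ₀²) prior on μ is conjugate. Posterior precision = 1/σ₀² + n/σ²; posterior mean is the precision-weighted average of μ₀ and x̄.
σ₀² = 96.93² = 9395.4249, σ² = 28.41² = 807.1281. Prior precision 1/σ₀² = 1/9395.4249; data precision n/σ² = 5/807.1281.
w = (n/σ²)/(1/σ₀² + n/σ²) = n·σ₀²/(σ² + n·σ₀²) = 5·9395.4249/(807.1281 + 5·9395.4249) = 46977.1245/47784.2526 = 0.9831.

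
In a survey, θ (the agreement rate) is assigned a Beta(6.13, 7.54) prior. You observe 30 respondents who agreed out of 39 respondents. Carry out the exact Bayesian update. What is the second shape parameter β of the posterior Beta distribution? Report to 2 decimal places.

The Beta prior is conjugate to a Binomial/Bernoulli likelihood; the update adds successes to α and failures to β.
Posterior: Beta(α+k, β+n−k) = Beta(6.13+30, 7.54+9) = Beta(36.13, 16.54).
Posterior β = 16.54.

16.54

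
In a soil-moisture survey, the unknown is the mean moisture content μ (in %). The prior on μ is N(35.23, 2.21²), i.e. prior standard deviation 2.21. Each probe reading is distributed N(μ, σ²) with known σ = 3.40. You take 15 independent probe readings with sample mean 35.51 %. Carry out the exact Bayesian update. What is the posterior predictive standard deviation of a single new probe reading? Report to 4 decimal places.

For Normal data with known variance σ², a Normal(μ₀, σ₀²) prior on μ is conjugate. Posterior precision = 1/σ₀² + n/σ²; posterior mean is the precision-weighted average of μ₀ and x̄.
σ₀² = 2.21² = 4.8841, σ² = 3.40² = 11.56; σ² + n·σ₀² = 11.56 + 15·4.8841 = 84.8215.
Posterior precision = 1/σ₀² + n/σ² = 1/4.8841 + 15/11.56 = (σ² + n·σ₀²)/(σ₀²σ²) = 84.8215/(4.8841·11.56); posterior variance σₙ² = σ₀²σ²/(σ² + n·σ₀²) = 4.8841·11.56/84.8215 = 0.665635.
Predictive variance for one new observation = σₙ² + σ² = 4.8841·11.56/84.8215 + 11.56 = σ²·(σ₀² + 84.8215)/84.8215 = 11.56·89.7056/84.8215 = 12.225635; SD = √(11.56·89.7056/84.8215) = 3.4965.

3.4965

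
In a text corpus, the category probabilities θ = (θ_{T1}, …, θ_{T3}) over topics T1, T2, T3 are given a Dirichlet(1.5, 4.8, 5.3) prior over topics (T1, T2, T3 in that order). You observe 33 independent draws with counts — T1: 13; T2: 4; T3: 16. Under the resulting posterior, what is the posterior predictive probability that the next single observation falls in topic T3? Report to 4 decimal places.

0.4776

The Dirichlet prior is conjugate to the Multinomial likelihood: each posterior αⱼ = prior αⱼ + observed count nⱼ.
Posterior concentration: (14.5, 8.8, 21.3), total = 44.6.
P(next = T3 | data) = α_{T3}/Σα = 0.4776.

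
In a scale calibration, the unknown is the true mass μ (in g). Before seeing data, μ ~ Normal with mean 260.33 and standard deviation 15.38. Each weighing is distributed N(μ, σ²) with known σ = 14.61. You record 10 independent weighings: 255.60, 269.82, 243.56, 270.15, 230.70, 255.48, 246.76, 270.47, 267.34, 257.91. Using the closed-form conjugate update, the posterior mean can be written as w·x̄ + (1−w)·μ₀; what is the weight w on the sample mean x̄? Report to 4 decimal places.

0.9172

For Normal data with known variance σ², a Normal(μ₀, σ₀²) prior on μ is conjugate. Posterior precision = 1/σ₀² + n/σ²; posterior mean is the precision-weighted average of μ₀ and x̄.
σ₀² = 15.38² = 236.5444, σ² = 14.61² = 213.4521. Prior precision 1/σ₀² = 1/236.5444; data precision n/σ² = 10/213.4521.
w = (n/σ²)/(1/σ₀² + n/σ²) = n·σ₀²/(σ² + n·σ₀²) = 10·236.5444/(213.4521 + 10·236.5444) = 2365.444/2578.8961 = 0.9172.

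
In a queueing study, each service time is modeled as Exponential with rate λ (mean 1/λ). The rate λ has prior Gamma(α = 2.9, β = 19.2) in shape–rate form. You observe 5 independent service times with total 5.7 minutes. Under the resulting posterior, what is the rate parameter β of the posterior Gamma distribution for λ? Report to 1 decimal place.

With a Gamma(shape α, rate β) prior on the exponential rate λ, the posterior after n observations with total T = Σxᵢ is Gamma(α+n, β+T).
Posterior: Gamma(2.9+5, 19.2+5.7) = Gamma(7.9, 24.9).
Posterior β = 24.9.

24.9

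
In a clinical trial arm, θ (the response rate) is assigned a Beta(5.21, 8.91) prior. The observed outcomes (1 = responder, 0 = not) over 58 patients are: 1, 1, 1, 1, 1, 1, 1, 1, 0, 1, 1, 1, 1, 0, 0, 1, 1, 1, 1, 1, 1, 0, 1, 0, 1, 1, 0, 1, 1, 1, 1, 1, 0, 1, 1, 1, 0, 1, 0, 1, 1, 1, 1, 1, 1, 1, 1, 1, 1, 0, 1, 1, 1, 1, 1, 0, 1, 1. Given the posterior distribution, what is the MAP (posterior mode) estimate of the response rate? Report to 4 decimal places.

The Beta prior is conjugate to a Binomial/Bernoulli likelihood; the update adds successes to α and failures to β.
Posterior: Beta(α+k, β+n−k) = Beta(5.21+47, 8.91+11) = Beta(52.21, 19.91).
Mode of Beta(a,b) for a,b>1 is (a−1)/(a+b−2) = 51.21/70.12 = 0.7303.

0.7303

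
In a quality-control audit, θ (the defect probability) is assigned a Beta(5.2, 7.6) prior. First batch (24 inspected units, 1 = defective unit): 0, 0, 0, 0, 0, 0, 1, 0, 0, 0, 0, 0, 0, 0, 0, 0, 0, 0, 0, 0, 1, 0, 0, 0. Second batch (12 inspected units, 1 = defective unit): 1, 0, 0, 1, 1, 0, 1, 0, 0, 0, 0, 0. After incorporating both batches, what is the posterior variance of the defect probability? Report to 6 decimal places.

The Beta prior is conjugate to a Binomial/Bernoulli likelihood; the update adds successes to α and failures to β.
After batch 1: Beta(5.2+2, 7.6+22) = Beta(7.2, 29.6).
After batch 2: Beta(7.2+4, 29.6+8) = Beta(11.2, 37.6).
Var = αβ/((α+β)²(α+β+1)) = 11.2·37.6/(48.8²·49.8) = 0.003551.

0.003551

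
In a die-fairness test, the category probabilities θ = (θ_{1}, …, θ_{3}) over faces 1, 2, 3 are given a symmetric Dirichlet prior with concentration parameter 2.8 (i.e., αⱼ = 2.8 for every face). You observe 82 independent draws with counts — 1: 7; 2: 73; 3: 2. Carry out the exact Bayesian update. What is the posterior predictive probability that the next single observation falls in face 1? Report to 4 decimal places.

The Dirichlet prior is conjugate to the Multinomial likelihood: each posterior αⱼ = prior αⱼ + observed count nⱼ.
Posterior concentration: (9.8, 75.8, 4.8), total = 90.4.
P(next = 1 | data) = α_{1}/Σα = 0.1084.

0.1084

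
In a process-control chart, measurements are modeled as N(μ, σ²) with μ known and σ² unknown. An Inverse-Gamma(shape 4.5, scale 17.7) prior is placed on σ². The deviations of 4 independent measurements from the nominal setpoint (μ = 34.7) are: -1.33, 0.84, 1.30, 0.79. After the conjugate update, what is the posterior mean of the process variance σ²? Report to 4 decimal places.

With known mean μ and an Inverse-Gamma(α, β) prior on σ², the Normal likelihood is conjugate: posterior is Inv-Gamma(α + n/2, β + Σ(xᵢ−μ)²/2).
Σ(xᵢ−μ)² = (-1.33)² + (0.84)² + (1.30)² + (0.79)² = 4.7886.
Posterior: Inv-Gamma(4.5 + 4/2, 17.7 + 4.7886/2) = Inv-Gamma(6.50, 20.09430).
E[σ²|data] = β/(α−1) = 20.09430/5.50 = 3.6535.

3.6535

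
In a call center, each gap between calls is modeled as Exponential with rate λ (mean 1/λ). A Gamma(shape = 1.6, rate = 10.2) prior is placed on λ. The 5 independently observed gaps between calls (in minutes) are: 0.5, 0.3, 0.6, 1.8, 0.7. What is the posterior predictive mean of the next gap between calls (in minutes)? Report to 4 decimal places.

With a Gamma(shape α, rate β) prior on the exponential rate λ, the posterior after n observations with total T = Σxᵢ is Gamma(α+n, β+T).
Sum of observations T = 3.9 minutes; n = 5.
Posterior: Gamma(1.6+5, 10.2+3.9) = Gamma(6.6, 14.1).
The predictive distribution for the next observation is Lomax; its mean is β/(α−1) = 14.1/5.6 = 2.5179.

2.5179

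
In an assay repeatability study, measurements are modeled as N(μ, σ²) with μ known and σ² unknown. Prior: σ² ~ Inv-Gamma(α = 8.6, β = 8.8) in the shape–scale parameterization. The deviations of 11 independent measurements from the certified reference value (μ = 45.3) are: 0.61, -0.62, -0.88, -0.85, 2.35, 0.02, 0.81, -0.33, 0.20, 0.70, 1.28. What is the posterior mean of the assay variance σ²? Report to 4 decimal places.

With known mean μ and an Inverse-Gamma(α, β) prior on σ², the Normal likelihood is conjugate: posterior is Inv-Gamma(α + n/2, β + Σ(xᵢ−μ)²/2).
Σ(xᵢ−μ)² = (0.61)² + (-0.62)² + (-0.88)² + (-0.85)² + (2.35)² + (0.02)² + (0.81)² + (-0.33)² + (0.20)² + (0.70)² + (1.28)² = 10.7097.
Posterior: Inv-Gamma(8.6 + 11/2, 8.8 + 10.7097/2) = Inv-Gamma(14.10, 14.15485).
E[σ²|data] = β/(α−1) = 14.15485/13.10 = 1.0805.

1.0805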